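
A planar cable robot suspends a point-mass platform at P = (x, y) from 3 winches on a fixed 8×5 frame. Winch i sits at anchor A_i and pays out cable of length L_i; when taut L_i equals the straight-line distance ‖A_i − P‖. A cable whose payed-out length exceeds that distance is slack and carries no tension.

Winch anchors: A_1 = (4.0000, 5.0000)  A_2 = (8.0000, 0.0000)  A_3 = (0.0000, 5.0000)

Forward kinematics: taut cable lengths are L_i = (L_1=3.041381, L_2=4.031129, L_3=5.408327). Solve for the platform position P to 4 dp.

expand ‖A_i−P‖²=L_i² and subtract eq 1 (k_i ≔ ‖A_i‖²−L_i²)
k_1 = 16.0000+25.0000−9.2500 = 31.7500
eq1−eq2 → [-8.0000  10.0000]·P = -16.0000
eq1−eq3 → [8.0000  0.0000]·P = 36.0000
2×2 solve → P = (4.5000, 2.0000)

(4.5000, 2.0000)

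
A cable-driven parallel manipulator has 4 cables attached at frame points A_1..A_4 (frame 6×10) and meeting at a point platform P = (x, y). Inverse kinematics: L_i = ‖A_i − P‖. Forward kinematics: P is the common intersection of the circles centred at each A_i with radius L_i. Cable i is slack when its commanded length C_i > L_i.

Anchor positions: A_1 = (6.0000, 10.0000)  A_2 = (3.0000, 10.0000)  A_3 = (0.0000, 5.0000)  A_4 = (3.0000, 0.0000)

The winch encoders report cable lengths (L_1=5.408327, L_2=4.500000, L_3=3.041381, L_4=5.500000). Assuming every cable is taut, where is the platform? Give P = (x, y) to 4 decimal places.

circle eqns → linear via eq_j − eq_1; set q_j = A_j·A_j − L_j²
q_1 = 36.0000+100.0000−29.2500 = 106.7500
6.0000·x + 0.0000·y = q_1−q_2 = 18.0000
12.0000·x + 10.0000·y = q_1−q_3 = 91.0000
6.0000·x + 20.0000·y = q_1−q_4 = 128.0000
solve first two rows → x=3.0000, y=5.5000
check cable 4: ‖A_4−P‖² = 30.2500 ≈ L_4² = 30.2500 ✓

(3.0000, 5.5000)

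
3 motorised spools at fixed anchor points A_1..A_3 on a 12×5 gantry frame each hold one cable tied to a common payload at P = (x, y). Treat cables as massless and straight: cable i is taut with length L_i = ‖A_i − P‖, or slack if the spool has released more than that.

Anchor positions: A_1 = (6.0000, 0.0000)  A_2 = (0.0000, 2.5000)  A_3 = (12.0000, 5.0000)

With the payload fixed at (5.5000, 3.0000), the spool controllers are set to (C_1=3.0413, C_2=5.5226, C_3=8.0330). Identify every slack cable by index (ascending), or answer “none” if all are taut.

cable 1: L_1 = ‖A_1−P‖ = 3.0414;  C_1 = 3.0413 → taut
cable 2: L_2 = ‖A_2−P‖ = 5.5227;  C_2 = 5.5226 → taut
cable 3: L_3 = ‖A_3−P‖ = 6.8007;  C_3 = 8.0330 → slack

3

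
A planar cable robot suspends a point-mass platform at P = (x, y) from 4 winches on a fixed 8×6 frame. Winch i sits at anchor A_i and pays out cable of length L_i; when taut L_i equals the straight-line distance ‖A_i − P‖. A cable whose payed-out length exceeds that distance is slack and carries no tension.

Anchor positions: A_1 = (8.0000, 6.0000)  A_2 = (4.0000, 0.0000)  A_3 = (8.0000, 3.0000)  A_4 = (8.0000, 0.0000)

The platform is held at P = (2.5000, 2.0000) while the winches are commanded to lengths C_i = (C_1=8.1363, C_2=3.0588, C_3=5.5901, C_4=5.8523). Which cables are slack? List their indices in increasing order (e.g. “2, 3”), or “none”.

1, 2

cable 1: √((5.5000)²+(4.0000)²)=6.8007, C_1=8.1363: slack
cable 2: √((1.5000)²+(-2.0000)²)=2.5000, C_2=3.0588: slack
cable 3: √((5.5000)²+(1.0000)²)=5.5902, C_3=5.5901: taut
cable 4: √((5.5000)²+(-2.0000)²)=5.8523, C_4=5.8523: taut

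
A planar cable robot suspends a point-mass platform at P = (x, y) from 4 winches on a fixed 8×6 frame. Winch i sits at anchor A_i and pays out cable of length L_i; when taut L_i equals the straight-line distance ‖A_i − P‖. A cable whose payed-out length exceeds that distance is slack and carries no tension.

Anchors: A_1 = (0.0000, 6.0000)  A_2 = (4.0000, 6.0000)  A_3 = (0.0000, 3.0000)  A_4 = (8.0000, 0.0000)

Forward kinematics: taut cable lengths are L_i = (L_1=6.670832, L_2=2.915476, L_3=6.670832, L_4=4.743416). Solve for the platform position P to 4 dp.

(6.5000, 4.5000)

circle eqns → linear via eq_j − eq_1; set c_j = A_j·A_j − L_j²
c_1 = 0.0000+36.0000−44.5000 = -8.5000
-8.0000·x + 0.0000·y = c_1−c_2 = -52.0000
0.0000·x + 6.0000·y = c_1−c_3 = 27.0000
-16.0000·x + 12.0000·y = c_1−c_4 = -50.0000
solve first two rows → x=6.5000, y=4.5000
check cable 4: ‖A_4−P‖² = 22.5000 ≈ L_4² = 22.5000 ✓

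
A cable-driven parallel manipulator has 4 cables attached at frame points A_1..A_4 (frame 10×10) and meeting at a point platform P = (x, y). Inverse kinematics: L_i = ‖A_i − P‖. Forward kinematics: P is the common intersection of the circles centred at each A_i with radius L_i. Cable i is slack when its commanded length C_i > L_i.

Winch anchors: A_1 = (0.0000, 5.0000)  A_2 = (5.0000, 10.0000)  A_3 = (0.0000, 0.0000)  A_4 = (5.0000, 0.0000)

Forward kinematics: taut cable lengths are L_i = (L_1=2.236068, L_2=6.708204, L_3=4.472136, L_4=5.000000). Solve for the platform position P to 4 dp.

each cable: (A_i−P)·(A_i−P) = L_i²; let c_i = ‖A_i‖²−L_i²
c_1 = 0.0000+25.0000−5.0000 = 20.0000
row 1: -10.0000x − 10.0000y = -60.0000  (c_2=80.0000)
row 2: 0.0000x + 10.0000y = 40.0000  (c_3=-20.0000)
row 3: -10.0000x + 10.0000y = 20.0000  (c_4=0.0000)
Cramer on rows 1–2 → x = 2.0000, y = 4.0000
check cable 4: ‖A_4−P‖² = 25.0000 ≈ L_4² = 25.0000 ✓

(2.0000, 4.0000)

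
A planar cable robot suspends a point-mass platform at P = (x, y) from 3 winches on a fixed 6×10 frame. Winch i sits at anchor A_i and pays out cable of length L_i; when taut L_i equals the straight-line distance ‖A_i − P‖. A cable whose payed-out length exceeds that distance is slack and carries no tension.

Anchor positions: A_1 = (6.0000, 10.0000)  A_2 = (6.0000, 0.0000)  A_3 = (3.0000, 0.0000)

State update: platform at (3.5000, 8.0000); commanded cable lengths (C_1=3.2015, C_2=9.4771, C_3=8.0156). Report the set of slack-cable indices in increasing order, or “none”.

2

i=1: geometric 3.2016 vs commanded 3.2015 ⇒ taut
i=2: geometric 8.3815 vs commanded 9.4771 ⇒ slack
i=3: geometric 8.0156 vs commanded 8.0156 ⇒ taut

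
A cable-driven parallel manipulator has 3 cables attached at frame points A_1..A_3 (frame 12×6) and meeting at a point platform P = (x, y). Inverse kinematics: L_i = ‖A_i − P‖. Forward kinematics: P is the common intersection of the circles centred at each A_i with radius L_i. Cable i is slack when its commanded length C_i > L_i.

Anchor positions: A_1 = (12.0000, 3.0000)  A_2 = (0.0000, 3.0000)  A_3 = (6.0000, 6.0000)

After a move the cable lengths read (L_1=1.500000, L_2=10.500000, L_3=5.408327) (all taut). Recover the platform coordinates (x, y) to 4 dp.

circle eqns → linear via eq_j − eq_1; set q_j = A_j·A_j − L_j²
q_1 = 144.0000+9.0000−2.2500 = 150.7500
24.0000·x + 0.0000·y = q_1−q_2 = 252.0000
12.0000·x − 6.0000·y = q_1−q_3 = 108.0000
solve first two rows → x=10.5000, y=3.0000

(10.5000, 3.0000)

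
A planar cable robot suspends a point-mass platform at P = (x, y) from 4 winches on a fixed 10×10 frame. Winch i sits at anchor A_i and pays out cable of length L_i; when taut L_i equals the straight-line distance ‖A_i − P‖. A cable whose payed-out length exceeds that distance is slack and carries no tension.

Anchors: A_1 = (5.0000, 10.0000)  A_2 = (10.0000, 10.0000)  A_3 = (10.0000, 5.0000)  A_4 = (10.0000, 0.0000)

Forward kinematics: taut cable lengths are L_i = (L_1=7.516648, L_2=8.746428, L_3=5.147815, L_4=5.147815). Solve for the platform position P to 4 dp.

expand ‖A_i−P‖²=L_i² and subtract eq 1 (c_i ≔ ‖A_i‖²−L_i²)
c_1 = 25.0000+100.0000−56.5000 = 68.5000
eq1−eq2 → [-10.0000  0.0000]·P = -55.0000
eq1−eq3 → [-10.0000  10.0000]·P = -30.0000
eq1−eq4 → [-10.0000  20.0000]·P = -5.0000
2×2 solve → P = (5.5000, 2.5000)
check cable 4: ‖A_4−P‖² = 26.5000 ≈ L_4² = 26.5000 ✓

(5.5000, 2.5000)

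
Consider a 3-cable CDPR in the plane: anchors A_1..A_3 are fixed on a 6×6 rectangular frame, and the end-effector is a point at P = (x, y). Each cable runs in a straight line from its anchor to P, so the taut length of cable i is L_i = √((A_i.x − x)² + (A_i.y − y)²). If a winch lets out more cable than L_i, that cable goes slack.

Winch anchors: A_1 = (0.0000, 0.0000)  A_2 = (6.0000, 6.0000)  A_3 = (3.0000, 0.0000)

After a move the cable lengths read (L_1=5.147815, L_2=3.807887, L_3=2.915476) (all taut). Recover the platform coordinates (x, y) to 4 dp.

(4.5000, 2.5000)

circle eqns → linear via eq_j − eq_1; set q_j = A_j·A_j − L_j²
q_1 = 0.0000+0.0000−26.5000 = -26.5000
-12.0000·x − 12.0000·y = q_1−q_2 = -84.0000
-6.0000·x + 0.0000·y = q_1−q_3 = -27.0000
solve first two rows → x=4.5000, y=2.5000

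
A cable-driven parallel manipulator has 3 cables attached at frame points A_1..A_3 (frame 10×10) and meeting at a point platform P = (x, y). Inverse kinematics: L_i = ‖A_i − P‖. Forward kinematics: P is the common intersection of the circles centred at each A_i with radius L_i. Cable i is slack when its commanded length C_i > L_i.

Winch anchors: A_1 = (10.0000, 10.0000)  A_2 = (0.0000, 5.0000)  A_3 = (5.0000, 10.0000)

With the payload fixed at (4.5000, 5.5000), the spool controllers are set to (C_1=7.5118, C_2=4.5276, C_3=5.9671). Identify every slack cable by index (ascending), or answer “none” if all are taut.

cable 1: √((5.5000)²+(4.5000)²)=7.1063, C_1=7.5118: slack
cable 2: √((-4.5000)²+(-0.5000)²)=4.5277, C_2=4.5276: taut
cable 3: √((0.5000)²+(4.5000)²)=4.5277, C_3=5.9671: slack

1, 3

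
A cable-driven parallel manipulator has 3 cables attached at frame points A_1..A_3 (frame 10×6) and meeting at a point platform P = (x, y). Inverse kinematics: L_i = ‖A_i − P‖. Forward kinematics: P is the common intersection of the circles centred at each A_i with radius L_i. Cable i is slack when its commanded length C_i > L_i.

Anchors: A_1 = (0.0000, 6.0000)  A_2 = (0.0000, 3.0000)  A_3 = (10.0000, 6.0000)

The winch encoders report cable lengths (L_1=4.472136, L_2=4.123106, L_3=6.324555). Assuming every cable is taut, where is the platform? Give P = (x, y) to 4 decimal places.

circle eqns → linear via eq_j − eq_1; set q_j = A_j·A_j − L_j²
q_1 = 0.0000+36.0000−20.0000 = 16.0000
0.0000·x + 6.0000·y = q_1−q_2 = 24.0000
-20.0000·x + 0.0000·y = q_1−q_3 = -80.0000
solve first two rows → x=4.0000, y=4.0000

(4.0000, 4.0000)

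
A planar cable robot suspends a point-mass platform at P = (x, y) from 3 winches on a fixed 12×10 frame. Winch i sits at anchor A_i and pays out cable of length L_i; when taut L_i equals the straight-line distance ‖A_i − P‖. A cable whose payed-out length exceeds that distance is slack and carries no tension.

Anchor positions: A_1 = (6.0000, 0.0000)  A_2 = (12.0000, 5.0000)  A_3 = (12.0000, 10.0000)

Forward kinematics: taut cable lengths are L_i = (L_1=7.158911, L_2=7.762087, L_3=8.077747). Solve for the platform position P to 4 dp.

expand ‖A_i−P‖²=L_i² and subtract eq 1 (k_i ≔ ‖A_i‖²−L_i²)
k_1 = 36.0000+0.0000−51.2500 = -15.2500
eq1−eq2 → [-12.0000  -10.0000]·P = -124.0000
eq1−eq3 → [-12.0000  -20.0000]·P = -194.0000
2×2 solve → P = (4.5000, 7.0000)

(4.5000, 7.0000)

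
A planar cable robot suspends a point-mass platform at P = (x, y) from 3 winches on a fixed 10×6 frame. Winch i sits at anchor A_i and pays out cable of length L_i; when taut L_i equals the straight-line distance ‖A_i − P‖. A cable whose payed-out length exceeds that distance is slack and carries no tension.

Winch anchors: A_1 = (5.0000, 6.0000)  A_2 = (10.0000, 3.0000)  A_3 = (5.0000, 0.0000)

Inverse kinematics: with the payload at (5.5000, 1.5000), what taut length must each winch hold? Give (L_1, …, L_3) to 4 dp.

L_1: Δ = A_1−P = (-0.5000, 4.5000) → ‖Δ‖ = √20.5000 = 4.5277
L_2: Δ = A_2−P = (4.5000, 1.5000) → ‖Δ‖ = √22.5000 = 4.7434
L_3: Δ = A_3−P = (-0.5000, -1.5000) → ‖Δ‖ = √2.5000 = 1.5811

(4.5277, 4.7434, 1.5811)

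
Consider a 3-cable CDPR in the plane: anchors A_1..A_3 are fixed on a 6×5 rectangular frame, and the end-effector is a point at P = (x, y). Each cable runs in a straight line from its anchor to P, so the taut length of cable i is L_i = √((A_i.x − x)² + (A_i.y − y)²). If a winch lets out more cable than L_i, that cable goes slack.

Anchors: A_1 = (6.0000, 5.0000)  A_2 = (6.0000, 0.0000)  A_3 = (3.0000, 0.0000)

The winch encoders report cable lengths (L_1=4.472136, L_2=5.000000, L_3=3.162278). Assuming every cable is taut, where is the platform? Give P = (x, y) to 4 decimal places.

(2.0000, 3.0000)

each cable: (A_i−P)·(A_i−P) = L_i²; let q_i = ‖A_i‖²−L_i²
q_1 = 36.0000+25.0000−20.0000 = 41.0000
row 1: 0.0000x + 10.0000y = 30.0000  (q_2=11.0000)
row 2: 6.0000x + 10.0000y = 42.0000  (q_3=-1.0000)
Cramer on rows 1–2 → x = 2.0000, y = 3.0000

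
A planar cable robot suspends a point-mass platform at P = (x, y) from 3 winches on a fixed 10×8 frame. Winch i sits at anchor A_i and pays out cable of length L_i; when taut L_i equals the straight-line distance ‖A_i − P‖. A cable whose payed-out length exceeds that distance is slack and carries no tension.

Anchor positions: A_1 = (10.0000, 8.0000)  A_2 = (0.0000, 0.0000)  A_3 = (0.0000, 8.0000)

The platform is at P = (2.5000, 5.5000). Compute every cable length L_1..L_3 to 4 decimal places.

(7.9057, 6.0415, 3.5355)

L_1 = √((10.0000−2.5000)² + (8.0000−5.5000)²) = 7.9057
L_2 = √((0.0000−2.5000)² + (0.0000−5.5000)²) = 6.0415
L_3 = √((0.0000−2.5000)² + (8.0000−5.5000)²) = 3.5355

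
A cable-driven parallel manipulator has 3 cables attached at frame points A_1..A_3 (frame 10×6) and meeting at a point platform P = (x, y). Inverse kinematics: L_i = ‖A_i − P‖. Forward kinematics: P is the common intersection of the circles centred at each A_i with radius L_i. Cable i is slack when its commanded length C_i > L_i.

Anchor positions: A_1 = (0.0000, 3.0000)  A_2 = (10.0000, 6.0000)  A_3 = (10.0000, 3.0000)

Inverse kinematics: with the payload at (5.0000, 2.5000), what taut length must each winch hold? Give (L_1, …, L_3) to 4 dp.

L_1: Δ = A_1−P = (-5.0000, 0.5000) → ‖Δ‖ = √25.2500 = 5.0249
L_2: Δ = A_2−P = (5.0000, 3.5000) → ‖Δ‖ = √37.2500 = 6.1033
L_3: Δ = A_3−P = (5.0000, 0.5000) → ‖Δ‖ = √25.2500 = 5.0249

(5.0249, 6.1033, 5.0249)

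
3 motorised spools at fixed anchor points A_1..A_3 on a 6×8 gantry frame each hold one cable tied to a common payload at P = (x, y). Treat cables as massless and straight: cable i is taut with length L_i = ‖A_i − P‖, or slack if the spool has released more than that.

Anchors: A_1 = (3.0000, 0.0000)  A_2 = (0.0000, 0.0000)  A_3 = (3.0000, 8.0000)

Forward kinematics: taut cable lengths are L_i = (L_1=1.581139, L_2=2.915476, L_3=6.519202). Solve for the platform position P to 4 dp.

(2.5000, 1.5000)

each cable: (A_i−P)·(A_i−P) = L_i²; let k_i = ‖A_i‖²−L_i²
k_1 = 9.0000+0.0000−2.5000 = 6.5000
row 1: 6.0000x + 0.0000y = 15.0000  (k_2=-8.5000)
row 2: 0.0000x − 16.0000y = -24.0000  (k_3=30.5000)
Cramer on rows 1–2 → x = 2.5000, y = 1.5000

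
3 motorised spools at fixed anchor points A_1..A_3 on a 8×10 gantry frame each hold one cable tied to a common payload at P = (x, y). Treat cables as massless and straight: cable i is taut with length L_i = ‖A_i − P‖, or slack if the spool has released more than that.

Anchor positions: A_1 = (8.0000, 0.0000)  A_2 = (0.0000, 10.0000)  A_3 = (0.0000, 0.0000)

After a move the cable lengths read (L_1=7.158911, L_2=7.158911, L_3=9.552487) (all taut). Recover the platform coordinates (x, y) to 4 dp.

each cable: (A_i−P)·(A_i−P) = L_i²; let q_i = ‖A_i‖²−L_i²
q_1 = 64.0000+0.0000−51.2500 = 12.7500
row 1: 16.0000x − 20.0000y = -36.0000  (q_2=48.7500)
row 2: 16.0000x + 0.0000y = 104.0000  (q_3=-91.2500)
Cramer on rows 1–2 → x = 6.5000, y = 7.0000

(6.5000, 7.0000)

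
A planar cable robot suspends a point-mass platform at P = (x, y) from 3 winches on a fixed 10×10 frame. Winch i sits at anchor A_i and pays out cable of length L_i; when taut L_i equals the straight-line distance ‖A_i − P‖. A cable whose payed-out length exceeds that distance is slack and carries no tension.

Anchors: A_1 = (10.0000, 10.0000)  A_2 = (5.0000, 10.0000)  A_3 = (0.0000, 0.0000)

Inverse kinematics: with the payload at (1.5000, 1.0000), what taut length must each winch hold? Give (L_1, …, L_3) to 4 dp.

L_1 = √((10.0000−1.5000)² + (10.0000−1.0000)²) = 12.3794
L_2 = √((5.0000−1.5000)² + (10.0000−1.0000)²) = 9.6566
L_3 = √((0.0000−1.5000)² + (0.0000−1.0000)²) = 1.8028

(12.3794, 9.6566, 1.8028)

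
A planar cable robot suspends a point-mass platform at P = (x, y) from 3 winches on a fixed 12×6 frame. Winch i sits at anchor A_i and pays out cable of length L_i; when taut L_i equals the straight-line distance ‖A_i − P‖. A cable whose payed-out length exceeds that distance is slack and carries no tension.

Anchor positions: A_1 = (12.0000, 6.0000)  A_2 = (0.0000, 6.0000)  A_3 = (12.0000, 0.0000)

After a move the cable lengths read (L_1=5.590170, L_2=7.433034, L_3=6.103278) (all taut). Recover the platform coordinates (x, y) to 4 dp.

(7.0000, 3.5000)

circle eqns → linear via eq_j − eq_1; set k_j = A_j·A_j − L_j²
k_1 = 144.0000+36.0000−31.2500 = 148.7500
24.0000·x + 0.0000·y = k_1−k_2 = 168.0000
0.0000·x + 12.0000·y = k_1−k_3 = 42.0000
solve first two rows → x=7.0000, y=3.5000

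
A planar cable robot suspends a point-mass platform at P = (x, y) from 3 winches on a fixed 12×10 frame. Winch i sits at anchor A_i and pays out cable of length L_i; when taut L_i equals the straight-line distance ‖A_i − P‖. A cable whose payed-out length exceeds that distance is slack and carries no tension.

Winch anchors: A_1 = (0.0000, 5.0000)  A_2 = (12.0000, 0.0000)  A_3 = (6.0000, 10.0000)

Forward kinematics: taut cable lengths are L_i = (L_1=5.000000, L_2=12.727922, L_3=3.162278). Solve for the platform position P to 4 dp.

each cable: (A_i−P)·(A_i−P) = L_i²; let c_i = ‖A_i‖²−L_i²
c_1 = 0.0000+25.0000−25.0000 = 0.0000
row 1: -24.0000x + 10.0000y = 18.0000  (c_2=-18.0000)
row 2: -12.0000x − 10.0000y = -126.0000  (c_3=126.0000)
Cramer on rows 1–2 → x = 3.0000, y = 9.0000

(3.0000, 9.0000)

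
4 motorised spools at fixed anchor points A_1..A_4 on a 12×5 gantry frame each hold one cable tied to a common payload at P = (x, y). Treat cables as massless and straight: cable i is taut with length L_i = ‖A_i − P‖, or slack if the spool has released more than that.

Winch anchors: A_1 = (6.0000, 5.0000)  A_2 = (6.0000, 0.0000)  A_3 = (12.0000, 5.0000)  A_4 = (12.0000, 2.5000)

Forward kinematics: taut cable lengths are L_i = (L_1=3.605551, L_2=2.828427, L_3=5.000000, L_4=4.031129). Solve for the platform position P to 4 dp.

(8.0000, 2.0000)

each cable: (A_i−P)·(A_i−P) = L_i²; let q_i = ‖A_i‖²−L_i²
q_1 = 36.0000+25.0000−13.0000 = 48.0000
row 1: 0.0000x + 10.0000y = 20.0000  (q_2=28.0000)
row 2: -12.0000x + 0.0000y = -96.0000  (q_3=144.0000)
row 3: -12.0000x + 5.0000y = -86.0000  (q_4=134.0000)
Cramer on rows 1–2 → x = 8.0000, y = 2.0000
check cable 4: ‖A_4−P‖² = 16.2500 ≈ L_4² = 16.2500 ✓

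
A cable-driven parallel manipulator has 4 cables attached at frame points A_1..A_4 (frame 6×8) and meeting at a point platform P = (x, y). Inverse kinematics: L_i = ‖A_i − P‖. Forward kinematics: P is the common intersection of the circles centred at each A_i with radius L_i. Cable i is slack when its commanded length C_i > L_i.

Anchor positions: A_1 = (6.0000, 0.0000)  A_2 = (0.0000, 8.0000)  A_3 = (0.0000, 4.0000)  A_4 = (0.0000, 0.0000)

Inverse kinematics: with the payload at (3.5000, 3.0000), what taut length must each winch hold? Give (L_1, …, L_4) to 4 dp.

cable 1: Δx=2.5000, Δy=-3.0000; L_1 = √(Δx²+Δy²) = 3.9051
cable 2: Δx=-3.5000, Δy=5.0000; L_2 = √(Δx²+Δy²) = 6.1033
cable 3: Δx=-3.5000, Δy=1.0000; L_3 = √(Δx²+Δy²) = 3.6401
cable 4: Δx=-3.5000, Δy=-3.0000; L_4 = √(Δx²+Δy²) = 4.6098

(3.9051, 6.1033, 3.6401, 4.6098)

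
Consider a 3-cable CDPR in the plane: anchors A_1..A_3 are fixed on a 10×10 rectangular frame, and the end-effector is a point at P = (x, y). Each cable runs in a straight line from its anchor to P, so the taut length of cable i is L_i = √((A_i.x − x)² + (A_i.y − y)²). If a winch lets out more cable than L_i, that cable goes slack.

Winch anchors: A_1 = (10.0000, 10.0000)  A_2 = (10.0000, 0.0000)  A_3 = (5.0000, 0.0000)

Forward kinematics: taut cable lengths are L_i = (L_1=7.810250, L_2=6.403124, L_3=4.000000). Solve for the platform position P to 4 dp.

expand ‖A_i−P‖²=L_i² and subtract eq 1 (q_i ≔ ‖A_i‖²−L_i²)
q_1 = 100.0000+100.0000−61.0000 = 139.0000
eq1−eq2 → [0.0000  20.0000]·P = 80.0000
eq1−eq3 → [10.0000  20.0000]·P = 130.0000
2×2 solve → P = (5.0000, 4.0000)

(5.0000, 4.0000)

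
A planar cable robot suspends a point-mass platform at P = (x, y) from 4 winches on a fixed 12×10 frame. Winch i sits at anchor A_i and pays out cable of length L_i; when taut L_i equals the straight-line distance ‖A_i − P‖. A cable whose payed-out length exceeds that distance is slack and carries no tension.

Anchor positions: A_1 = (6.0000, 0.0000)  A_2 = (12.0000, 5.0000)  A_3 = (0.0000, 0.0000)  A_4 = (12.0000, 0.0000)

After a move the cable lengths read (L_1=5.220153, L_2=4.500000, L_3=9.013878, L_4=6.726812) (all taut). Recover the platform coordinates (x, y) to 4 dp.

(7.5000, 5.0000)

expand ‖A_i−P‖²=L_i² and subtract eq 1 (q_i ≔ ‖A_i‖²−L_i²)
q_1 = 36.0000+0.0000−27.2500 = 8.7500
eq1−eq2 → [-12.0000  -10.0000]·P = -140.0000
eq1−eq3 → [12.0000  0.0000]·P = 90.0000
eq1−eq4 → [-12.0000  0.0000]·P = -90.0000
2×2 solve → P = (7.5000, 5.0000)
check cable 4: ‖A_4−P‖² = 45.2500 ≈ L_4² = 45.2500 ✓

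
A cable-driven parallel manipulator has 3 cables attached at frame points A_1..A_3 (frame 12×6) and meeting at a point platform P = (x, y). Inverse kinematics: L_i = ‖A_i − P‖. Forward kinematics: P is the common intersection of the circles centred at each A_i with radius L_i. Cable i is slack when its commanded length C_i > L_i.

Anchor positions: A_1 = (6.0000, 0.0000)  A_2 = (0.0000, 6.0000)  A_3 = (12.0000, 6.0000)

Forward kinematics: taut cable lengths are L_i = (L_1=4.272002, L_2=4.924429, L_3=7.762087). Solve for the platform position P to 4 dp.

expand ‖A_i−P‖²=L_i² and subtract eq 1 (k_i ≔ ‖A_i‖²−L_i²)
k_1 = 36.0000+0.0000−18.2500 = 17.7500
eq1−eq2 → [12.0000  -12.0000]·P = 6.0000
eq1−eq3 → [-12.0000  -12.0000]·P = -102.0000
2×2 solve → P = (4.5000, 4.0000)

(4.5000, 4.0000)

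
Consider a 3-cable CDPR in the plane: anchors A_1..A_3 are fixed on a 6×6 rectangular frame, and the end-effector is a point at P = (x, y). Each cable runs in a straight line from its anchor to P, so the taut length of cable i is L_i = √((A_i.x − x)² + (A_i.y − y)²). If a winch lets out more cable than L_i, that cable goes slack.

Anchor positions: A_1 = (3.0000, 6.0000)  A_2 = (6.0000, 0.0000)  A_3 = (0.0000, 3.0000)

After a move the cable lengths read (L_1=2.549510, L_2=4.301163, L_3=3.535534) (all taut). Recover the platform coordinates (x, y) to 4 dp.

(3.5000, 3.5000)

each cable: (A_i−P)·(A_i−P) = L_i²; let k_i = ‖A_i‖²−L_i²
k_1 = 9.0000+36.0000−6.5000 = 38.5000
row 1: -6.0000x + 12.0000y = 21.0000  (k_2=17.5000)
row 2: 6.0000x + 6.0000y = 42.0000  (k_3=-3.5000)
Cramer on rows 1–2 → x = 3.5000, y = 3.5000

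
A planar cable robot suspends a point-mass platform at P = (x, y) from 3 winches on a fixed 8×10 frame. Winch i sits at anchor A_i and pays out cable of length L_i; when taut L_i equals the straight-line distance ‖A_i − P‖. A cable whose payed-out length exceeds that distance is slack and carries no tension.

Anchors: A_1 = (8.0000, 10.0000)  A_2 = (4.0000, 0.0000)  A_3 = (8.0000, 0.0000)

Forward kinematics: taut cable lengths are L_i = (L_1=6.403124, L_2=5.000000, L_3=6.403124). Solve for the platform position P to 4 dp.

(4.0000, 5.0000)

circle eqns → linear via eq_j − eq_1; set q_j = A_j·A_j − L_j²
q_1 = 64.0000+100.0000−41.0000 = 123.0000
8.0000·x + 20.0000·y = q_1−q_2 = 132.0000
0.0000·x + 20.0000·y = q_1−q_3 = 100.0000
solve first two rows → x=4.0000, y=5.0000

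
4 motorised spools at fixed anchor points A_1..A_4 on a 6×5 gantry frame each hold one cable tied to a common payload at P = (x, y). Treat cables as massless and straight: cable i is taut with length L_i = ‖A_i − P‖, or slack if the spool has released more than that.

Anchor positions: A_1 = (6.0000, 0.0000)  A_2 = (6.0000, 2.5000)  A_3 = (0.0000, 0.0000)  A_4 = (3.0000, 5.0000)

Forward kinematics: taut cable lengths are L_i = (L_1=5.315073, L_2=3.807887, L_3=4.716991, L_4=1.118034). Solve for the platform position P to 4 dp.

(2.5000, 4.0000)

expand ‖A_i−P‖²=L_i² and subtract eq 1 (q_i ≔ ‖A_i‖²−L_i²)
q_1 = 36.0000+0.0000−28.2500 = 7.7500
eq1−eq2 → [0.0000  -5.0000]·P = -20.0000
eq1−eq3 → [12.0000  0.0000]·P = 30.0000
eq1−eq4 → [6.0000  -10.0000]·P = -25.0000
2×2 solve → P = (2.5000, 4.0000)
check cable 4: ‖A_4−P‖² = 1.2500 ≈ L_4² = 1.2500 ✓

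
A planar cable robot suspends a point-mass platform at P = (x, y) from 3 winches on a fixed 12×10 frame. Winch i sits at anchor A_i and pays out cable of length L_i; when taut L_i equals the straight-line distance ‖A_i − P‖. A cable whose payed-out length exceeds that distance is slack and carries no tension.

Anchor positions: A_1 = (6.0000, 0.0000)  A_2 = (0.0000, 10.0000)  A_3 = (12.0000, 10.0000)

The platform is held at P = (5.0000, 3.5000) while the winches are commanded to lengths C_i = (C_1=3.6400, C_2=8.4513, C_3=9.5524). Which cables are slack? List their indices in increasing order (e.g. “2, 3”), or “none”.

cable 1: √((1.0000)²+(-3.5000)²)=3.6401, C_1=3.6400: taut
cable 2: √((-5.0000)²+(6.5000)²)=8.2006, C_2=8.4513: slack
cable 3: √((7.0000)²+(6.5000)²)=9.5525, C_3=9.5524: taut

2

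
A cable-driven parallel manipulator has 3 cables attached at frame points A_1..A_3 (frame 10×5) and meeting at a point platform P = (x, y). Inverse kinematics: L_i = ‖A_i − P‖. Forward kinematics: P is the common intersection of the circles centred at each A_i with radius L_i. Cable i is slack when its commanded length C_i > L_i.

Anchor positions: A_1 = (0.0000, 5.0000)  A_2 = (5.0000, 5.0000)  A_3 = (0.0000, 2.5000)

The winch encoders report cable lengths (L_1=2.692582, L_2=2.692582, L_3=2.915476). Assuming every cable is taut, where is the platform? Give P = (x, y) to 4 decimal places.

each cable: (A_i−P)·(A_i−P) = L_i²; let q_i = ‖A_i‖²−L_i²
q_1 = 0.0000+25.0000−7.2500 = 17.7500
row 1: -10.0000x + 0.0000y = -25.0000  (q_2=42.7500)
row 2: 0.0000x + 5.0000y = 20.0000  (q_3=-2.2500)
Cramer on rows 1–2 → x = 2.5000, y = 4.0000

(2.5000, 4.0000)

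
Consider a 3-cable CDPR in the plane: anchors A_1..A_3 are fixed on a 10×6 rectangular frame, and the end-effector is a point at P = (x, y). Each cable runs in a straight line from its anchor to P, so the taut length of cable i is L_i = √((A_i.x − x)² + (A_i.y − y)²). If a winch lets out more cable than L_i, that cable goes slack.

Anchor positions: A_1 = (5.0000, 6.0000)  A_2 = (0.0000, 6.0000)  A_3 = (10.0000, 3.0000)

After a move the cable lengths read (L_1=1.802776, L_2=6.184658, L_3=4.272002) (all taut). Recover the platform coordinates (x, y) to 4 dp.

(6.0000, 4.5000)

each cable: (A_i−P)·(A_i−P) = L_i²; let k_i = ‖A_i‖²−L_i²
k_1 = 25.0000+36.0000−3.2500 = 57.7500
row 1: 10.0000x + 0.0000y = 60.0000  (k_2=-2.2500)
row 2: -10.0000x + 6.0000y = -33.0000  (k_3=90.7500)
Cramer on rows 1–2 → x = 6.0000, y = 4.5000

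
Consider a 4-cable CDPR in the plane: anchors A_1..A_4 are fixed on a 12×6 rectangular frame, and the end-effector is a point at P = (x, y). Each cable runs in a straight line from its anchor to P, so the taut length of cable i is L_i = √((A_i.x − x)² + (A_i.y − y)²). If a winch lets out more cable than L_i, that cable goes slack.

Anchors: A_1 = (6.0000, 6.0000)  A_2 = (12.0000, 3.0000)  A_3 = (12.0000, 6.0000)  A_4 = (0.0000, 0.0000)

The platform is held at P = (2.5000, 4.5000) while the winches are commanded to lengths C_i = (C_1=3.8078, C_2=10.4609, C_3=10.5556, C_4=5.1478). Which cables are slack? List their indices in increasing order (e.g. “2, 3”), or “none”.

cable 1: L_1 = ‖A_1−P‖ = 3.8079;  C_1 = 3.8078 → taut
cable 2: L_2 = ‖A_2−P‖ = 9.6177;  C_2 = 10.4609 → slack
cable 3: L_3 = ‖A_3−P‖ = 9.6177;  C_3 = 10.5556 → slack
cable 4: L_4 = ‖A_4−P‖ = 5.1478;  C_4 = 5.1478 → taut

2, 3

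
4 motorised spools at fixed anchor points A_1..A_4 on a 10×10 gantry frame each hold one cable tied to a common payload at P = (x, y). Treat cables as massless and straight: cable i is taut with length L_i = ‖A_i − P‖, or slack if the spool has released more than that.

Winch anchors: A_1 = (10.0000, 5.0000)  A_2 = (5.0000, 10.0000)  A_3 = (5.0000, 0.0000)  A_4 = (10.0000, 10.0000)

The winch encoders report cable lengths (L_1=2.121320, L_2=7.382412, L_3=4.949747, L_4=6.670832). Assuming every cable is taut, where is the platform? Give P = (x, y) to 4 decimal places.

(8.5000, 3.5000)

each cable: (A_i−P)·(A_i−P) = L_i²; let k_i = ‖A_i‖²−L_i²
k_1 = 100.0000+25.0000−4.5000 = 120.5000
row 1: 10.0000x − 10.0000y = 50.0000  (k_2=70.5000)
row 2: 10.0000x + 10.0000y = 120.0000  (k_3=0.5000)
row 3: 0.0000x − 10.0000y = -35.0000  (k_4=155.5000)
Cramer on rows 1–2 → x = 8.5000, y = 3.5000
check cable 4: ‖A_4−P‖² = 44.5000 ≈ L_4² = 44.5000 ✓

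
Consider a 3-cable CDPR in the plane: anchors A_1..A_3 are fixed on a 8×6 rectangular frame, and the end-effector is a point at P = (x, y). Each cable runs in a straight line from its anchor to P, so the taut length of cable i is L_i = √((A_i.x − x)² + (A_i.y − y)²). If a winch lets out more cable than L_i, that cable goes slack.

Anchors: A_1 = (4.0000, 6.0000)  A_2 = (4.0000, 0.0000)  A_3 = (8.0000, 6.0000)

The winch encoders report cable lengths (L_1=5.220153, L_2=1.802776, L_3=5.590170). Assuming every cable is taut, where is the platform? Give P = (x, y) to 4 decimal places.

each cable: (A_i−P)·(A_i−P) = L_i²; let c_i = ‖A_i‖²−L_i²
c_1 = 16.0000+36.0000−27.2500 = 24.7500
row 1: 0.0000x + 12.0000y = 12.0000  (c_2=12.7500)
row 2: -8.0000x + 0.0000y = -44.0000  (c_3=68.7500)
Cramer on rows 1–2 → x = 5.5000, y = 1.0000

(5.5000, 1.0000)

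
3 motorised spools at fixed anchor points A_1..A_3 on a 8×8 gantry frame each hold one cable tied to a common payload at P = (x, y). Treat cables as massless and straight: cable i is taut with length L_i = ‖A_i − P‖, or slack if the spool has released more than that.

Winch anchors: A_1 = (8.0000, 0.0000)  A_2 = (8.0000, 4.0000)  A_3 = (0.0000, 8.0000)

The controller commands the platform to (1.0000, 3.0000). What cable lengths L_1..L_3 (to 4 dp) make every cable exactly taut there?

(7.6158, 7.0711, 5.0990)

cable 1: Δx=7.0000, Δy=-3.0000; L_1 = √(Δx²+Δy²) = 7.6158
cable 2: Δx=7.0000, Δy=1.0000; L_2 = √(Δx²+Δy²) = 7.0711
cable 3: Δx=-1.0000, Δy=5.0000; L_3 = √(Δx²+Δy²) = 5.0990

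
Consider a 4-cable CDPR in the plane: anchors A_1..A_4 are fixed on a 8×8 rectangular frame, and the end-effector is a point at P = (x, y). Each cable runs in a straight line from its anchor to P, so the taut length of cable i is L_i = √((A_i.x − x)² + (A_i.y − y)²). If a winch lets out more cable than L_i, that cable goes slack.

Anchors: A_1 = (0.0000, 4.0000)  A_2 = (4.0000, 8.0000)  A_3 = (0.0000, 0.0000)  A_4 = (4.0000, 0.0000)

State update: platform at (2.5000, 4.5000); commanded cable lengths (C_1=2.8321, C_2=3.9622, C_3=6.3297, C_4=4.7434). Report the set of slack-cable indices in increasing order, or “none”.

cable 1: √((-2.5000)²+(-0.5000)²)=2.5495, C_1=2.8321: slack
cable 2: √((1.5000)²+(3.5000)²)=3.8079, C_2=3.9622: slack
cable 3: √((-2.5000)²+(-4.5000)²)=5.1478, C_3=6.3297: slack
cable 4: √((1.5000)²+(-4.5000)²)=4.7434, C_4=4.7434: taut

1, 2, 3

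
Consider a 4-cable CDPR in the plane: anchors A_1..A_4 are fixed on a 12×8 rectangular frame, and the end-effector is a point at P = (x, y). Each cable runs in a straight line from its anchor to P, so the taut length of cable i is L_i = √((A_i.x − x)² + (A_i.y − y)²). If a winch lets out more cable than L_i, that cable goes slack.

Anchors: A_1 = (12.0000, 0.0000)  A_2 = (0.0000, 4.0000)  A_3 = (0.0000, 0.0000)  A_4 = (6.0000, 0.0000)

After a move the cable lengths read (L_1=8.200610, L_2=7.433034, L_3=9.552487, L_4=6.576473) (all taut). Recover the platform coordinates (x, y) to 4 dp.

(7.0000, 6.5000)

circle eqns → linear via eq_j − eq_1; set c_j = A_j·A_j − L_j²
c_1 = 144.0000+0.0000−67.2500 = 76.7500
24.0000·x − 8.0000·y = c_1−c_2 = 116.0000
24.0000·x + 0.0000·y = c_1−c_3 = 168.0000
12.0000·x + 0.0000·y = c_1−c_4 = 84.0000
solve first two rows → x=7.0000, y=6.5000
check cable 4: ‖A_4−P‖² = 43.2500 ≈ L_4² = 43.2500 ✓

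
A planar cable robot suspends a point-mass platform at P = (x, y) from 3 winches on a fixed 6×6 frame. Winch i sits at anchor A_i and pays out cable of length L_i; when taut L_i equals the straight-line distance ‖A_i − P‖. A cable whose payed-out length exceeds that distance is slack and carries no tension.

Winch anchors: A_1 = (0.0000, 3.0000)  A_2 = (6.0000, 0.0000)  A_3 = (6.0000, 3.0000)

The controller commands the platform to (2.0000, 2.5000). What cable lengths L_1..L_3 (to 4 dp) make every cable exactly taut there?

L_1: Δ = A_1−P = (-2.0000, 0.5000) → ‖Δ‖ = √4.2500 = 2.0616
L_2: Δ = A_2−P = (4.0000, -2.5000) → ‖Δ‖ = √22.2500 = 4.7170
L_3: Δ = A_3−P = (4.0000, 0.5000) → ‖Δ‖ = √16.2500 = 4.0311

(2.0616, 4.7170, 4.0311)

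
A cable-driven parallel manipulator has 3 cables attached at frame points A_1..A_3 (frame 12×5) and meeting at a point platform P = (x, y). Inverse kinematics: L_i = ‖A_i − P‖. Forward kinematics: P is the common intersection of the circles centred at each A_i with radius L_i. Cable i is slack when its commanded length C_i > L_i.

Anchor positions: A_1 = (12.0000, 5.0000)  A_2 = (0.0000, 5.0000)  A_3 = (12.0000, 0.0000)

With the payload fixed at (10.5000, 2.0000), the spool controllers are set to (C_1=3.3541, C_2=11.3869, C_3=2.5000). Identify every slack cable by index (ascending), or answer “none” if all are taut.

cable 1: √((1.5000)²+(3.0000)²)=3.3541, C_1=3.3541: taut
cable 2: √((-10.5000)²+(3.0000)²)=10.9202, C_2=11.3869: slack
cable 3: √((1.5000)²+(-2.0000)²)=2.5000, C_3=2.5000: taut

2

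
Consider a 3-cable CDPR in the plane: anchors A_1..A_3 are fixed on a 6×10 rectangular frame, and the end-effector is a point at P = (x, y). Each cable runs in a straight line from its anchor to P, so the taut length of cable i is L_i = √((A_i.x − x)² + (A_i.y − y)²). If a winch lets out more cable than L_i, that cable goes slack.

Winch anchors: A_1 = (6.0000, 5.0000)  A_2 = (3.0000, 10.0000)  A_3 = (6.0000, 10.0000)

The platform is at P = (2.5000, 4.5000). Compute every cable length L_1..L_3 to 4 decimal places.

cable 1: Δx=3.5000, Δy=0.5000; L_1 = √(Δx²+Δy²) = 3.5355
cable 2: Δx=0.5000, Δy=5.5000; L_2 = √(Δx²+Δy²) = 5.5227
cable 3: Δx=3.5000, Δy=5.5000; L_3 = √(Δx²+Δy²) = 6.5192

(3.5355, 5.5227, 6.5192)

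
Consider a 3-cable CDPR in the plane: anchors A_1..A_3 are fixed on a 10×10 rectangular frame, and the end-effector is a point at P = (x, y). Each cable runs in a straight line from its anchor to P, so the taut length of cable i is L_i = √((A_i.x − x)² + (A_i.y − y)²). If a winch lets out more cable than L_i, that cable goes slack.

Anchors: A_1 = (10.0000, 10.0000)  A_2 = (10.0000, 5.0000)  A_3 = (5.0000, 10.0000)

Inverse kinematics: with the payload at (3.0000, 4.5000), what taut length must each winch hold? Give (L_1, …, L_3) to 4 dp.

(8.9022, 7.0178, 5.8523)

L_1 = √((10.0000−3.0000)² + (10.0000−4.5000)²) = 8.9022
L_2 = √((10.0000−3.0000)² + (5.0000−4.5000)²) = 7.0178
L_3 = √((5.0000−3.0000)² + (10.0000−4.5000)²) = 5.8523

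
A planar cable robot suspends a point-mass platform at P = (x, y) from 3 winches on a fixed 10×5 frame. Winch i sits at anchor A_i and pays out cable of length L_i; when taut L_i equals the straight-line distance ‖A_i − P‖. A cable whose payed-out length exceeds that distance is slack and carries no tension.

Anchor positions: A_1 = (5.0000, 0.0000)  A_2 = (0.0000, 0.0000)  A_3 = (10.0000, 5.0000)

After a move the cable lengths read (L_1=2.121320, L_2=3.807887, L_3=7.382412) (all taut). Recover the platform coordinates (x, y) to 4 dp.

each cable: (A_i−P)·(A_i−P) = L_i²; let k_i = ‖A_i‖²−L_i²
k_1 = 25.0000+0.0000−4.5000 = 20.5000
row 1: 10.0000x + 0.0000y = 35.0000  (k_2=-14.5000)
row 2: -10.0000x − 10.0000y = -50.0000  (k_3=70.5000)
Cramer on rows 1–2 → x = 3.5000, y = 1.5000

(3.5000, 1.5000)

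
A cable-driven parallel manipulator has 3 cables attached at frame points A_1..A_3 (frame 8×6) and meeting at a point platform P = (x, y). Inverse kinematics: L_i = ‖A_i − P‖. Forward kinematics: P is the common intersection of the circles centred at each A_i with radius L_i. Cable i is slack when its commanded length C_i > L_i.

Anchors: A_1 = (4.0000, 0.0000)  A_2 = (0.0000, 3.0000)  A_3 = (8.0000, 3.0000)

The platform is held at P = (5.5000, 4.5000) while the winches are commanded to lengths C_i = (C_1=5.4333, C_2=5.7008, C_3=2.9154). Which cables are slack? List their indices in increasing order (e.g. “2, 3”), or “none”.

1

i=1: geometric 4.7434 vs commanded 5.4333 ⇒ slack
i=2: geometric 5.7009 vs commanded 5.7008 ⇒ taut
i=3: geometric 2.9155 vs commanded 2.9154 ⇒ taut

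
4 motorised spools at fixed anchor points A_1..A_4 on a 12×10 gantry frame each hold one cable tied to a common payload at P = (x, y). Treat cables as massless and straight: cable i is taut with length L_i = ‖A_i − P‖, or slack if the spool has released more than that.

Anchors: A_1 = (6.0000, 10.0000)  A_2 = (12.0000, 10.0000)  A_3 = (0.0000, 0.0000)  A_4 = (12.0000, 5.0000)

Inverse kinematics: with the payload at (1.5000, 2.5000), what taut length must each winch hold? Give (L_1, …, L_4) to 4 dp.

cable 1: Δx=4.5000, Δy=7.5000; L_1 = √(Δx²+Δy²) = 8.7464
cable 2: Δx=10.5000, Δy=7.5000; L_2 = √(Δx²+Δy²) = 12.9035
cable 3: Δx=-1.5000, Δy=-2.5000; L_3 = √(Δx²+Δy²) = 2.9155
cable 4: Δx=10.5000, Δy=2.5000; L_4 = √(Δx²+Δy²) = 10.7935

(8.7464, 12.9035, 2.9155, 10.7935)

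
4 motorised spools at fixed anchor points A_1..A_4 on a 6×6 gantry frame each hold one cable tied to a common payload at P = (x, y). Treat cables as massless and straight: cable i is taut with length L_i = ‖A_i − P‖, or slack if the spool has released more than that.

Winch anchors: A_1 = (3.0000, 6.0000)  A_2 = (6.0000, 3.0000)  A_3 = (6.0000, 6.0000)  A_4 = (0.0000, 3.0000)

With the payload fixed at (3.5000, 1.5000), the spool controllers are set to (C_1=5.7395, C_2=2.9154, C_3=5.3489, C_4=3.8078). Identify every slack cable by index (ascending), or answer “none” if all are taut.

1, 3

cable 1: L_1 = ‖A_1−P‖ = 4.5277;  C_1 = 5.7395 → slack
cable 2: L_2 = ‖A_2−P‖ = 2.9155;  C_2 = 2.9154 → taut
cable 3: L_3 = ‖A_3−P‖ = 5.1478;  C_3 = 5.3489 → slack
cable 4: L_4 = ‖A_4−P‖ = 3.8079;  C_4 = 3.8078 → taut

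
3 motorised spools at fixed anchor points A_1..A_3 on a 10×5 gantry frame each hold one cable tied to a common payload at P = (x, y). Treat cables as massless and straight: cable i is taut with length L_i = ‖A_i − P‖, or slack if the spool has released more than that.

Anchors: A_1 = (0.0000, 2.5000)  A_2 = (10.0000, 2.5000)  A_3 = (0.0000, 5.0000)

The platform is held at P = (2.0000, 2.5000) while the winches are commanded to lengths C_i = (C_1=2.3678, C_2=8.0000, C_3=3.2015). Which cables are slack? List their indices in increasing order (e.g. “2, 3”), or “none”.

1

i=1: geometric 2.0000 vs commanded 2.3678 ⇒ slack
i=2: geometric 8.0000 vs commanded 8.0000 ⇒ taut
i=3: geometric 3.2016 vs commanded 3.2015 ⇒ taut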